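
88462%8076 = 7702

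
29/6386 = 29/6386=0.00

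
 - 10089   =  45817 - 55906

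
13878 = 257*54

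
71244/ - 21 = -3393+3/7 = - 3392.57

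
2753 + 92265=95018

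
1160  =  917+243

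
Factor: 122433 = 3^1*37^1 * 1103^1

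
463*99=45837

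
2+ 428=430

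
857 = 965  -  108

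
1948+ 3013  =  4961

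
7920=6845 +1075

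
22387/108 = 22387/108  =  207.29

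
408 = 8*51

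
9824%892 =12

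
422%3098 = 422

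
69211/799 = 86+497/799 = 86.62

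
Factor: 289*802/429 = 231778/429  =  2^1 * 3^( -1)*11^ (-1 )*13^(-1 ) * 17^2* 401^1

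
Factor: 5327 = 7^1 * 761^1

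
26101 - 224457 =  - 198356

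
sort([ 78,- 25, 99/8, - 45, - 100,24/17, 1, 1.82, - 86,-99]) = [ - 100, - 99, - 86,-45, - 25,  1,  24/17,1.82, 99/8,78 ]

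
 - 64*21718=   -  1389952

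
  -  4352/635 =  - 7 + 93/635 = - 6.85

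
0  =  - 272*0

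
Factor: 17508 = 2^2* 3^1 * 1459^1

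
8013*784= 6282192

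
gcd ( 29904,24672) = 48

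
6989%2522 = 1945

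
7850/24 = 3925/12 = 327.08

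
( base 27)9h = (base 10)260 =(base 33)7t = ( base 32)84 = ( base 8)404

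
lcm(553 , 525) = 41475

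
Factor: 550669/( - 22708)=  - 97/4=-2^( - 2 )* 97^1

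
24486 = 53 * 462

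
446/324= 1  +  61/162 = 1.38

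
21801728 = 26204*832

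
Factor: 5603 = 13^1*431^1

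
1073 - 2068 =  - 995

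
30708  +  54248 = 84956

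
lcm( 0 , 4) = 0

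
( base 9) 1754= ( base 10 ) 1345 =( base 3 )1211211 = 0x541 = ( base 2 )10101000001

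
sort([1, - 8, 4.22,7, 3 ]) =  [ - 8, 1,3, 4.22,7 ]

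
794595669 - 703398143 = 91197526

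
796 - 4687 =- 3891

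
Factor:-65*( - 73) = 4745 = 5^1*13^1*73^1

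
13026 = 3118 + 9908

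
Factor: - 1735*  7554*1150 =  - 2^2*3^1*5^3*23^1* 347^1*1259^1=- 15072118500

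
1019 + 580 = 1599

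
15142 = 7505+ 7637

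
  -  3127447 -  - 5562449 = 2435002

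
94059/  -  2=  -  94059/2 = - 47029.50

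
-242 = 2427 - 2669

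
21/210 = 1/10 = 0.10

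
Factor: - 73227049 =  - 7^1*10461007^1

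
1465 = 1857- 392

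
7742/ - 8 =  - 968 + 1/4 = - 967.75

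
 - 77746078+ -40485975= -118232053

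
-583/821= - 583/821  =  - 0.71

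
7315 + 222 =7537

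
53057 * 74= 3926218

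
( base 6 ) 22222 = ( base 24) 59e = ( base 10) 3110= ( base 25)4oa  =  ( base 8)6046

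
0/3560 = 0 = 0.00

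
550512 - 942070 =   -  391558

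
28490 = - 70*( - 407 ) 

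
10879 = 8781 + 2098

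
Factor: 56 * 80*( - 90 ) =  - 403200 = - 2^8  *3^2*5^2*7^1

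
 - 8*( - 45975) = 367800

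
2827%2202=625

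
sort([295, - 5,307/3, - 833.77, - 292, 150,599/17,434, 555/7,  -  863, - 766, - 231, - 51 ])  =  [ - 863,-833.77 , - 766, - 292, - 231, - 51, - 5, 599/17, 555/7,307/3, 150,295,434] 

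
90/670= 9/67= 0.13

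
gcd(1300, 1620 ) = 20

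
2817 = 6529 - 3712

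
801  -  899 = - 98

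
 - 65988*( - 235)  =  15507180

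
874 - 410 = 464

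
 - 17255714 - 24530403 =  - 41786117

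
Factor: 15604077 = 3^1*5201359^1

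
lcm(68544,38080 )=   342720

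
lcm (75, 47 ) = 3525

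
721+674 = 1395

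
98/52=49/26 = 1.88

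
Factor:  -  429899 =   -  429899^1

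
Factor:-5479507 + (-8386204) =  - 13865711 = -  23^1*31^1 * 19447^1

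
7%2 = 1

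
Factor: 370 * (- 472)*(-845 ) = 2^4*5^2 * 13^2*37^1*59^1=147570800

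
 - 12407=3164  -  15571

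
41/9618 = 41/9618 = 0.00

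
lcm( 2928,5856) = 5856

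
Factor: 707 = 7^1*101^1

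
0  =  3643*0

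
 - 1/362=-1 + 361/362 = - 0.00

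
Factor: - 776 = -2^3*97^1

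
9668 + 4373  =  14041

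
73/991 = 73/991 = 0.07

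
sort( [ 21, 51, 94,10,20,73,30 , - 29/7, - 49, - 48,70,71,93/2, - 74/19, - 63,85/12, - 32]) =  [- 63, - 49, - 48,-32,-29/7, - 74/19,85/12, 10,20, 21, 30,93/2,51, 70,71, 73, 94] 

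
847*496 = 420112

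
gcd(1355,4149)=1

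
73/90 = 73/90 = 0.81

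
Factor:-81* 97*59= - 3^4*59^1*97^1 = -463563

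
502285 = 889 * 565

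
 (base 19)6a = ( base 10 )124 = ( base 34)3M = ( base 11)103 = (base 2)1111100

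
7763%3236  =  1291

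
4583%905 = 58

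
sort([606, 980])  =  [ 606, 980 ]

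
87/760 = 87/760 = 0.11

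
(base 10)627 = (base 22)16B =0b1001110011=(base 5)10002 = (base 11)520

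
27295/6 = 27295/6 = 4549.17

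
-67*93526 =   -  6266242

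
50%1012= 50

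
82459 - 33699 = 48760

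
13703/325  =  42 +53/325=42.16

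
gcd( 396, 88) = 44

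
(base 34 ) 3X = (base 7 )252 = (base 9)160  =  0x87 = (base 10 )135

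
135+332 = 467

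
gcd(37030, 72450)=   1610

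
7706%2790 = 2126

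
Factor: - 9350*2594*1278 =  - 2^3*3^2*5^2* 11^1*17^1 * 71^1*1297^1 = - 30996484200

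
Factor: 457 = 457^1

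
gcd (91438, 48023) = 1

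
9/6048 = 1/672 = 0.00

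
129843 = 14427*9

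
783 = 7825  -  7042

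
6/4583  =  6/4583 = 0.00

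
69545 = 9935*7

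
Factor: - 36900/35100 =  - 3^( - 1)*13^( - 1) * 41^1 =-41/39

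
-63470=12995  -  76465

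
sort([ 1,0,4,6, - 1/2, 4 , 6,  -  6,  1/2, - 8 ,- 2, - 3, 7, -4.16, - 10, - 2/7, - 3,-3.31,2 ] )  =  [ - 10, - 8,-6,-4.16, - 3.31, - 3 ,-3,-2, - 1/2,  -  2/7, 0,1/2,1,2,4, 4,6,6, 7] 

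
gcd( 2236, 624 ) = 52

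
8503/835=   10+ 153/835 = 10.18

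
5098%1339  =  1081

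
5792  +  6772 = 12564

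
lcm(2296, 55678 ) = 222712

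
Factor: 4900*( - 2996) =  - 14680400= - 2^4*5^2*7^3*107^1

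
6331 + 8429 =14760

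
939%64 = 43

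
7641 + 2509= 10150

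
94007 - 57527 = 36480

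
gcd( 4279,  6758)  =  1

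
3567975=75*47573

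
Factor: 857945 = 5^1*11^1*19^1 *821^1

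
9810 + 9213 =19023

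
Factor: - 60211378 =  - 2^1 * 23^1*1308943^1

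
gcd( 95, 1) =1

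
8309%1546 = 579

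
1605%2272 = 1605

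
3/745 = 3/745 = 0.00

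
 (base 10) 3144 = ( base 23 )5lg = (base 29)3LC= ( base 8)6110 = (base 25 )50j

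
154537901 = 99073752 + 55464149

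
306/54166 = 153/27083 = 0.01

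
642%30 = 12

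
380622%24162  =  18192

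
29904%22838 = 7066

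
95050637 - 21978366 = 73072271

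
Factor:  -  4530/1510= - 3^1 =-  3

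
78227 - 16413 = 61814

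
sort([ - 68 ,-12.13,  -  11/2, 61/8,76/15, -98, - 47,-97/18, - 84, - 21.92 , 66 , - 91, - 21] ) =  [ - 98, -91, - 84, - 68, - 47,-21.92,-21,-12.13,- 11/2 , -97/18,76/15,  61/8, 66]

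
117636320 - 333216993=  - 215580673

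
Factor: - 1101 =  - 3^1* 367^1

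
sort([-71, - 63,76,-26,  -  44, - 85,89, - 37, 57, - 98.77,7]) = [- 98.77,  -  85,-71, - 63, - 44,-37, - 26,7,57, 76 , 89 ]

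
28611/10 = 2861 + 1/10 =2861.10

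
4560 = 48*95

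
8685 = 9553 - 868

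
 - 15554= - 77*202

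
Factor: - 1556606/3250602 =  - 3^( -2 )*41^2 * 419^( - 1 )*431^( - 1)*463^1 = - 778303/1625301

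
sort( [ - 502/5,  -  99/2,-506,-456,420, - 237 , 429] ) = [ -506, - 456,-237,-502/5, - 99/2, 420, 429] 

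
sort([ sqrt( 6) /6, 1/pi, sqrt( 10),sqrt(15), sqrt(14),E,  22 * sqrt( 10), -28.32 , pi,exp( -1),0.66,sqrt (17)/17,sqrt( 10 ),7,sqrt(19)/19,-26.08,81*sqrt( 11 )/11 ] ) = [ -28.32, - 26.08,sqrt( 19)/19, sqrt( 17) /17, 1/pi,exp ( - 1),sqrt( 6 ) /6,0.66, E , pi, sqrt( 10),sqrt ( 10),  sqrt( 14),sqrt( 15), 7,81*sqrt( 11)/11,  22*sqrt( 10)]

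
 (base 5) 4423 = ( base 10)613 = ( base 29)l4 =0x265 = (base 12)431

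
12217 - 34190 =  - 21973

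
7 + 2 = 9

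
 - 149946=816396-966342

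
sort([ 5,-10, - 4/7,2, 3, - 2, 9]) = [  -  10,  -  2,-4/7 , 2, 3,5, 9 ] 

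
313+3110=3423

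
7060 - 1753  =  5307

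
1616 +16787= 18403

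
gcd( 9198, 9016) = 14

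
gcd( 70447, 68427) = 1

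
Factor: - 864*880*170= -129254400 = -  2^10*3^3*5^2*11^1*17^1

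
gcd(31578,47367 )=15789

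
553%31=26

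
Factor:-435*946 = -2^1*3^1*5^1*11^1 *29^1*43^1 = - 411510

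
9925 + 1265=11190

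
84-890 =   -  806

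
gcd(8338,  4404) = 2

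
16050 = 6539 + 9511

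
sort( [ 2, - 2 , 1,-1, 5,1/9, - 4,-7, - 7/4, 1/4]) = [ - 7, - 4, - 2, - 7/4,  -  1,1/9, 1/4, 1,2,5] 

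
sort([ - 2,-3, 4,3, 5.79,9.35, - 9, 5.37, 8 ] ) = [ - 9, - 3, - 2,3,4,5.37,5.79, 8,9.35 ] 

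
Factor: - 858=-2^1*3^1*11^1*13^1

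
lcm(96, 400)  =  2400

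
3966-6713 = -2747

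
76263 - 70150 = 6113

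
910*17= 15470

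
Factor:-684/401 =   -  2^2*3^2*19^1*401^( - 1) 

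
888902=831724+57178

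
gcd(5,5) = 5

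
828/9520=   207/2380 = 0.09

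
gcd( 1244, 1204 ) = 4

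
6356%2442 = 1472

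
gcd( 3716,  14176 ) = 4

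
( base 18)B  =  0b1011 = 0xb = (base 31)B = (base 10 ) 11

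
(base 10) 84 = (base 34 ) 2G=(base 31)2M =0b1010100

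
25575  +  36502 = 62077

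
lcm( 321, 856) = 2568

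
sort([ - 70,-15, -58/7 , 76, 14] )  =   [ - 70,-15, -58/7, 14 , 76]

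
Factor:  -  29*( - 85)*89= 5^1 * 17^1*29^1*89^1 = 219385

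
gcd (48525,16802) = 1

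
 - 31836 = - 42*758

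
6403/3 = 2134  +  1/3  =  2134.33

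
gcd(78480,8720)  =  8720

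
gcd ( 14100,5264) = 188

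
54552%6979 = 5699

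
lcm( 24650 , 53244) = 1331100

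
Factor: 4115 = 5^1*  823^1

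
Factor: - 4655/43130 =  - 49/454  =  - 2^( - 1 )*7^2*227^( - 1) 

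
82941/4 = 82941/4 = 20735.25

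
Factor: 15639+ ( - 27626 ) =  - 11987^1 = - 11987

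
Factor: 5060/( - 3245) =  - 2^2 * 23^1*59^ ( - 1)=- 92/59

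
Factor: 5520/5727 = 2^4*5^1*83^( - 1) = 80/83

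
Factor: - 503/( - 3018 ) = 2^( - 1 ) * 3^( - 1)= 1/6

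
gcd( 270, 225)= 45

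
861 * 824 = 709464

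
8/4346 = 4/2173 = 0.00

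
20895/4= 5223 + 3/4 = 5223.75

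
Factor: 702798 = 2^1*3^1*117133^1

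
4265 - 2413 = 1852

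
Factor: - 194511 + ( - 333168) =- 3^2*58631^1= -527679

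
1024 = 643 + 381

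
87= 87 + 0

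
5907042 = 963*6134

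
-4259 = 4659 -8918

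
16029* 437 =7004673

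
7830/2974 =3915/1487 = 2.63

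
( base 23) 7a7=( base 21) 8JD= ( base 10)3940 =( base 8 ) 7544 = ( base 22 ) 832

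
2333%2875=2333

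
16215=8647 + 7568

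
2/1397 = 2/1397 =0.00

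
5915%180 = 155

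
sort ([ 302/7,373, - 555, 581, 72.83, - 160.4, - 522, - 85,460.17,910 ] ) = [  -  555, - 522  , - 160.4,-85,302/7, 72.83, 373, 460.17,581,910]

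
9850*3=29550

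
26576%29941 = 26576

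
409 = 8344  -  7935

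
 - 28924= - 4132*7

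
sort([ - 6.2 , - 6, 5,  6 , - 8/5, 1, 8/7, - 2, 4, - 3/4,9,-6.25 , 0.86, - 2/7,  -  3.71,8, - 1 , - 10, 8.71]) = [ - 10, - 6.25,-6.2,- 6, - 3.71, - 2, - 8/5, - 1,-3/4, - 2/7,0.86, 1,  8/7, 4,5,6, 8,8.71,  9] 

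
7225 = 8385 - 1160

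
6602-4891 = 1711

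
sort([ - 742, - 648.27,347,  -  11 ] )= [  -  742,-648.27, - 11,347]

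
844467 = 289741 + 554726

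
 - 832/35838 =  - 416/17919  =  -0.02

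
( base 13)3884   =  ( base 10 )8051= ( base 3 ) 102001012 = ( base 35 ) 6K1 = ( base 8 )17563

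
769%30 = 19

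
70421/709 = 70421/709 =99.32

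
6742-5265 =1477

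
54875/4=13718 + 3/4 = 13718.75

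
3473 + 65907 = 69380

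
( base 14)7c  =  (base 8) 156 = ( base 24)4e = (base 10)110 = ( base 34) 38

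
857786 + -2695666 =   -  1837880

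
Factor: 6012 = 2^2*3^2* 167^1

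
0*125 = 0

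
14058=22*639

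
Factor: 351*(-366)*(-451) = 57938166 = 2^1* 3^4*11^1*13^1*41^1*61^1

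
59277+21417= 80694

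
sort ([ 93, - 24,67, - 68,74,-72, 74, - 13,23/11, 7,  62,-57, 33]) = [ - 72,  -  68, - 57,- 24, - 13,23/11,7,33,  62,67, 74,74,93]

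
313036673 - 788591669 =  - 475554996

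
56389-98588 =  - 42199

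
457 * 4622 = 2112254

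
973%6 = 1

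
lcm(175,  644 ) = 16100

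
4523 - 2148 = 2375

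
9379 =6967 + 2412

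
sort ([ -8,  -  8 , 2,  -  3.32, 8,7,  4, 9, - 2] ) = [-8,-8 , - 3.32, - 2,2, 4,7,8 , 9]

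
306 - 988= - 682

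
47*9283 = 436301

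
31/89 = 31/89 = 0.35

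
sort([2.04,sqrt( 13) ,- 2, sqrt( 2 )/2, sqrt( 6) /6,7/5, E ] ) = [ - 2,sqrt(6)/6, sqrt(2 ) /2,7/5 , 2.04  ,  E,sqrt( 13) ]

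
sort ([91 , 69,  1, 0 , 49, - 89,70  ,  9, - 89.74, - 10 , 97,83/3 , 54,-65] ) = [ - 89.74, - 89,-65,  -  10,  0, 1, 9, 83/3, 49, 54 , 69, 70, 91, 97]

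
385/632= 385/632  =  0.61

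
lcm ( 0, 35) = 0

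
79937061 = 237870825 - 157933764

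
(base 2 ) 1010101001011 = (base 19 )f1h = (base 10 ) 5451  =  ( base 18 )gef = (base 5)133301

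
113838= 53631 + 60207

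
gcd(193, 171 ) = 1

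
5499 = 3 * 1833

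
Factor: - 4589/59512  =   - 2^( - 3 )*13^1 * 43^( - 1)*173^( - 1)*353^1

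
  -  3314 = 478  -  3792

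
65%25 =15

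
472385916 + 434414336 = 906800252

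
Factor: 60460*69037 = 4173977020 = 2^2*5^1 * 17^1*31^1* 131^1*3023^1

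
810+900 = 1710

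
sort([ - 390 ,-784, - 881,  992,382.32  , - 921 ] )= [ - 921, - 881, - 784, - 390,  382.32,992 ] 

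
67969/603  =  112 + 433/603 =112.72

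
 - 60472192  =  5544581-66016773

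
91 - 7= 84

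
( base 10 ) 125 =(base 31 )41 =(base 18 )6H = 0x7D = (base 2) 1111101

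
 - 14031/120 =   -  4677/40 = -116.92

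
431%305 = 126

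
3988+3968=7956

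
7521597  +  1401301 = 8922898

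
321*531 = 170451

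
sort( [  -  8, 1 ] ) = [ - 8, 1 ]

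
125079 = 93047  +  32032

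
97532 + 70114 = 167646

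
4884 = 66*74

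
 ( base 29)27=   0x41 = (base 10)65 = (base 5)230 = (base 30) 25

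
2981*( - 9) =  -26829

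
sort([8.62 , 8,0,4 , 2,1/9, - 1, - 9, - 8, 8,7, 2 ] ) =[-9,-8, - 1, 0,1/9,2, 2 , 4, 7,8, 8,8.62 ] 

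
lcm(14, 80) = 560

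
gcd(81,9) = 9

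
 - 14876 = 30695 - 45571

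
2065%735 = 595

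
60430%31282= 29148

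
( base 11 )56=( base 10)61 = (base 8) 75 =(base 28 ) 25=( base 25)2B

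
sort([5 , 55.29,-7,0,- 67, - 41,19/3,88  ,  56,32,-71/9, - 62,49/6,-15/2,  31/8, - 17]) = [- 67,-62, - 41, - 17, - 71/9, - 15/2,-7, 0,31/8, 5,19/3, 49/6,32,55.29,56,88] 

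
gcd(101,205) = 1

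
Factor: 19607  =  7^1*2801^1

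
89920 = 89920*1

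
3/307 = 3/307 = 0.01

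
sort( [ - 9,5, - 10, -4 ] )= [  -  10, - 9, - 4 , 5]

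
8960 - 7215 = 1745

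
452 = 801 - 349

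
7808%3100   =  1608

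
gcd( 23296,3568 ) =16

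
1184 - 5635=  - 4451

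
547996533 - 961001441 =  - 413004908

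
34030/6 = 17015/3 = 5671.67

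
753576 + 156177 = 909753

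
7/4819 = 7/4819  =  0.00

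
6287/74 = 6287/74 = 84.96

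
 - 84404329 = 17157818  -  101562147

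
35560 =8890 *4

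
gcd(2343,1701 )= 3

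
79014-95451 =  - 16437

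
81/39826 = 81/39826 =0.00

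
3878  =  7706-3828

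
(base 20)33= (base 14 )47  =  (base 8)77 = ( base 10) 63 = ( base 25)2D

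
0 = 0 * 6496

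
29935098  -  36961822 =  - 7026724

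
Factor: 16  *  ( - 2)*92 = -2944=- 2^7*  23^1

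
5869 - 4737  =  1132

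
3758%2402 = 1356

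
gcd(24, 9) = 3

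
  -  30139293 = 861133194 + -891272487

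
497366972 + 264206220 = 761573192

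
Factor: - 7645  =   - 5^1*11^1*139^1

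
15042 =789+14253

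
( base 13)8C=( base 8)164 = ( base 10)116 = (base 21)5b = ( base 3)11022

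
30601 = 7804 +22797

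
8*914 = 7312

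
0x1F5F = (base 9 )12013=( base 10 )8031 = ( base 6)101103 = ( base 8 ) 17537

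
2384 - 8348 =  - 5964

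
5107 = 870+4237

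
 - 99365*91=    - 9042215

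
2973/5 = 594 + 3/5 = 594.60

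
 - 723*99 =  - 71577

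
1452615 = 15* 96841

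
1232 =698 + 534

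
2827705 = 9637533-6809828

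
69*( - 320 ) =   -  22080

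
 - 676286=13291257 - 13967543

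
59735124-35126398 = 24608726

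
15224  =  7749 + 7475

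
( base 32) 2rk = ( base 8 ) 5564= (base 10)2932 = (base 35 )2dr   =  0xb74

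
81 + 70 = 151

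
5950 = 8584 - 2634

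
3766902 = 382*9861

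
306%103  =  100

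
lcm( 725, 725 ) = 725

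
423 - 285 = 138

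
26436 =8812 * 3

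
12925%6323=279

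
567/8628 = 189/2876= 0.07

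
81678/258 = 13613/43 = 316.58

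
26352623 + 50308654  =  76661277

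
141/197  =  141/197  =  0.72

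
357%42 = 21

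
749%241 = 26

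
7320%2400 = 120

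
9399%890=499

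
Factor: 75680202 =2^1*3^1*13^1*970259^1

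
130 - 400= - 270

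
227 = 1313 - 1086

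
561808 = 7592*74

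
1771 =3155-1384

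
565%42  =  19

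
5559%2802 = 2757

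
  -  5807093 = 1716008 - 7523101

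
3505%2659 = 846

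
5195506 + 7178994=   12374500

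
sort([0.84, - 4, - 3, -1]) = [ - 4, - 3, - 1,0.84 ]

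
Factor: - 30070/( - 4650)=97/15 = 3^( - 1 ) * 5^( - 1 )*97^1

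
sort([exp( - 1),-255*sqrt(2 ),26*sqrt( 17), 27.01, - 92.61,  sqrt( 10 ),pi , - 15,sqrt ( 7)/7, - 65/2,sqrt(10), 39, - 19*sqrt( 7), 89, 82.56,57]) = [ - 255*sqrt( 2), - 92.61, - 19*sqrt(7), - 65/2, - 15, exp( - 1),  sqrt (7)/7, pi,sqrt(10),sqrt( 10),27.01, 39,57,82.56, 89,26*sqrt (17)]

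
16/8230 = 8/4115 = 0.00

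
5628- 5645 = -17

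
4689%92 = 89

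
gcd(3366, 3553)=187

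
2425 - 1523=902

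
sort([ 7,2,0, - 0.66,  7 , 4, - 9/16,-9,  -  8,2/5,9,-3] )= [ - 9,-8,-3,  -  0.66 , - 9/16,0, 2/5 , 2,4,7, 7 , 9]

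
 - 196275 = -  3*65425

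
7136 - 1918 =5218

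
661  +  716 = 1377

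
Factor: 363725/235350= 2^(-1 )*3^ ( - 2 )*523^( - 1)*14549^1 = 14549/9414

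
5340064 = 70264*76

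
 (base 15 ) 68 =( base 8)142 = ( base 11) 8a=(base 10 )98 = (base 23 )46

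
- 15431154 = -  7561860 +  - 7869294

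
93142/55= 93142/55 = 1693.49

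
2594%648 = 2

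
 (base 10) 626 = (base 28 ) MA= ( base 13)392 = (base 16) 272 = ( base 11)51A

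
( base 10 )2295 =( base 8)4367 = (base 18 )719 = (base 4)203313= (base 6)14343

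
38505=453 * 85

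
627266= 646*971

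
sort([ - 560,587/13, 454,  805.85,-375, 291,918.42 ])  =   [ - 560,-375,587/13,291,  454,805.85,918.42 ]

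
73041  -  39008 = 34033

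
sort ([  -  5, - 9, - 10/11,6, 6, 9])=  [ - 9, - 5,-10/11,6,6, 9 ]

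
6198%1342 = 830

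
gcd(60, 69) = 3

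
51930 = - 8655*( - 6)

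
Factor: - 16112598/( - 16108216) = 2^(-2 )*3^1 * 47^( - 1) * 71^1*109^1 * 347^1*42841^( - 1) = 8056299/8054108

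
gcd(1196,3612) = 4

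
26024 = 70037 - 44013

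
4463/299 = 14 + 277/299 = 14.93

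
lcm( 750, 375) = 750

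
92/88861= 92/88861 = 0.00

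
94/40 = 2 + 7/20 = 2.35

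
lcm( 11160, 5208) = 78120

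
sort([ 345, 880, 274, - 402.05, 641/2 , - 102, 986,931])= [ - 402.05, - 102,274, 641/2,345, 880, 931, 986]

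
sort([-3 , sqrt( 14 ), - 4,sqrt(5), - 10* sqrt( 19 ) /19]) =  [ - 4, - 3,-10*sqrt(19 )/19, sqrt( 5 )  ,  sqrt( 14) ]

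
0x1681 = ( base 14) 2157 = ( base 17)12ff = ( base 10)5761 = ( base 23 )akb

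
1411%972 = 439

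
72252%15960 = 8412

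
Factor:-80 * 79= - 2^4 * 5^1 * 79^1 = - 6320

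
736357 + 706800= 1443157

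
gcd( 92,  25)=1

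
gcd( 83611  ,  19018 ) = 1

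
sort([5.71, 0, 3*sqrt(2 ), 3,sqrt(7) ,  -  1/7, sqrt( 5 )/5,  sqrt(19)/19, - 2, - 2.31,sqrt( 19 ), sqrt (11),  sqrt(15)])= [ - 2.31,-2,  -  1/7,0,  sqrt(19) /19, sqrt(5)/5, sqrt( 7), 3, sqrt(11), sqrt(15 ),3*sqrt( 2), sqrt(19),  5.71]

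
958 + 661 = 1619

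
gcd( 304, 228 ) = 76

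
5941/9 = 660  +  1/9 =660.11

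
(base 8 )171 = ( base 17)72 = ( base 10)121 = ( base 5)441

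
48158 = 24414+23744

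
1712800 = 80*21410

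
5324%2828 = 2496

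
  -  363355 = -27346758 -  - 26983403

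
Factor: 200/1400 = 1/7 = 7^( - 1 ) 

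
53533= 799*67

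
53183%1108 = 1107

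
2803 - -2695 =5498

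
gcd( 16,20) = 4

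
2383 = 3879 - 1496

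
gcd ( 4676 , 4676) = 4676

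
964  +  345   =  1309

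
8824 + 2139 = 10963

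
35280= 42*840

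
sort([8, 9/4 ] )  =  [ 9/4, 8 ]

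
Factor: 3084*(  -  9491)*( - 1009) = 2^2*3^1  *  257^1*1009^1*9491^1 = 29533676196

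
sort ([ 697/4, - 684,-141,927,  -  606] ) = [- 684, - 606, - 141  ,  697/4 , 927] 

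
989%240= 29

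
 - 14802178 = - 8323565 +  - 6478613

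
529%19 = 16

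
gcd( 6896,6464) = 16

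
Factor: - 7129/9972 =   -  2^(  -  2)*3^( - 2)* 277^( - 1)* 7129^1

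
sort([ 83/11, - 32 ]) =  [ - 32 , 83/11]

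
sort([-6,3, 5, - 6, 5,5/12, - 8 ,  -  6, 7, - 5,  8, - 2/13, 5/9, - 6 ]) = [  -  8, - 6, - 6, - 6,-6,-5, - 2/13,5/12,  5/9,3 , 5, 5,7, 8]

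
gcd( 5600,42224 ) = 112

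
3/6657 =1/2219 =0.00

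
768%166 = 104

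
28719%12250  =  4219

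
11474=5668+5806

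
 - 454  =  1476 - 1930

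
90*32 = 2880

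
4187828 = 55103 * 76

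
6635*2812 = 18657620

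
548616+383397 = 932013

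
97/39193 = 97/39193 = 0.00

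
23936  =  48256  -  24320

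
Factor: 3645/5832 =2^( - 3)*5^1 = 5/8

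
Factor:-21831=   -  3^1* 19^1 * 383^1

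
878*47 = 41266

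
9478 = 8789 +689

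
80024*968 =77463232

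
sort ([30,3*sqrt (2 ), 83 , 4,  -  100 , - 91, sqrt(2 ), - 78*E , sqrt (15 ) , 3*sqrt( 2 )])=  [ - 78*E,  -  100, - 91,sqrt(2),  sqrt ( 15), 4, 3*sqrt(2),3*sqrt (2), 30,83 ]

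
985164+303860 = 1289024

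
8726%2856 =158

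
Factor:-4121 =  - 13^1*317^1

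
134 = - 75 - -209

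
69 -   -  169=238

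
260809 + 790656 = 1051465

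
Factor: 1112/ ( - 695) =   -  2^3*5^ ( - 1) =- 8/5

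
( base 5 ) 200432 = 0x18df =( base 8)14337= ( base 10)6367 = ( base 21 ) e94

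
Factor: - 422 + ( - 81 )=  - 503^1 =- 503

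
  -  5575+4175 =  -  1400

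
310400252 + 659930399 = 970330651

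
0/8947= 0 = 0.00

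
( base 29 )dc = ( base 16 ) 185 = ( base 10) 389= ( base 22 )hf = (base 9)472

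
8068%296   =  76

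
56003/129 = 56003/129 = 434.13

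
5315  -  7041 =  - 1726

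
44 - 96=-52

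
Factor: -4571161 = -7^3*13327^1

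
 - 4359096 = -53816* 81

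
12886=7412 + 5474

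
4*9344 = 37376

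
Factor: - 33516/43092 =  - 7/9 = - 3^ ( - 2 )*7^1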